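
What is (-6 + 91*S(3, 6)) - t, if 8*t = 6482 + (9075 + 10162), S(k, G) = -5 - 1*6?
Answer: -33775/8 ≈ -4221.9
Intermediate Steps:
S(k, G) = -11 (S(k, G) = -5 - 6 = -11)
t = 25719/8 (t = (6482 + (9075 + 10162))/8 = (6482 + 19237)/8 = (⅛)*25719 = 25719/8 ≈ 3214.9)
(-6 + 91*S(3, 6)) - t = (-6 + 91*(-11)) - 1*25719/8 = (-6 - 1001) - 25719/8 = -1007 - 25719/8 = -33775/8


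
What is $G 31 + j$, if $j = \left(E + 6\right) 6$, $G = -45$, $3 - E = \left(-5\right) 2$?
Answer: $-1281$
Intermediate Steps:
$E = 13$ ($E = 3 - \left(-5\right) 2 = 3 - -10 = 3 + 10 = 13$)
$j = 114$ ($j = \left(13 + 6\right) 6 = 19 \cdot 6 = 114$)
$G 31 + j = \left(-45\right) 31 + 114 = -1395 + 114 = -1281$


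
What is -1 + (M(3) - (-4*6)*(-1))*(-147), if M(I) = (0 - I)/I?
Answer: 3674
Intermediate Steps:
M(I) = -1 (M(I) = (-I)/I = -1)
-1 + (M(3) - (-4*6)*(-1))*(-147) = -1 + (-1 - (-4*6)*(-1))*(-147) = -1 + (-1 - (-24)*(-1))*(-147) = -1 + (-1 - 1*24)*(-147) = -1 + (-1 - 24)*(-147) = -1 - 25*(-147) = -1 + 3675 = 3674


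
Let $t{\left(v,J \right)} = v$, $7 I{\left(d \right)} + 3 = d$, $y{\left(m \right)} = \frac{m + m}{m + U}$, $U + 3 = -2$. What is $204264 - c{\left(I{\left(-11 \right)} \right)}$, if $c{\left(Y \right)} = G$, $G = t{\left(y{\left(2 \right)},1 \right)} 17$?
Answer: $\frac{612860}{3} \approx 2.0429 \cdot 10^{5}$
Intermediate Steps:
$U = -5$ ($U = -3 - 2 = -5$)
$y{\left(m \right)} = \frac{2 m}{-5 + m}$ ($y{\left(m \right)} = \frac{m + m}{m - 5} = \frac{2 m}{-5 + m}$)
$I{\left(d \right)} = - \frac{3}{7} + \frac{d}{7}$
$G = - \frac{68}{3}$ ($G = 2 \cdot 2 \frac{1}{-5 + 2} \cdot 17 = 2 \cdot 2 \frac{1}{-3} \cdot 17 = 2 \cdot 2 \left(- \frac{1}{3}\right) 17 = \left(- \frac{4}{3}\right) 17 = - \frac{68}{3} \approx -22.667$)
$c{\left(Y \right)} = - \frac{68}{3}$
$204264 - c{\left(I{\left(-11 \right)} \right)} = 204264 - - \frac{68}{3} = 204264 + \frac{68}{3} = \frac{612860}{3}$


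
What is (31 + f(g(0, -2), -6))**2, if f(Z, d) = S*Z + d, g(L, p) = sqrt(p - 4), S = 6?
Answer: 409 + 300*I*sqrt(6) ≈ 409.0 + 734.85*I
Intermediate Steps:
g(L, p) = sqrt(-4 + p)
f(Z, d) = d + 6*Z (f(Z, d) = 6*Z + d = d + 6*Z)
(31 + f(g(0, -2), -6))**2 = (31 + (-6 + 6*sqrt(-4 - 2)))**2 = (31 + (-6 + 6*sqrt(-6)))**2 = (31 + (-6 + 6*(I*sqrt(6))))**2 = (31 + (-6 + 6*I*sqrt(6)))**2 = (25 + 6*I*sqrt(6))**2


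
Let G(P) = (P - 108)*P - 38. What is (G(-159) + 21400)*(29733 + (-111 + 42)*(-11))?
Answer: 1945846980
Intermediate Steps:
G(P) = -38 + P*(-108 + P) (G(P) = (-108 + P)*P - 38 = P*(-108 + P) - 38 = -38 + P*(-108 + P))
(G(-159) + 21400)*(29733 + (-111 + 42)*(-11)) = ((-38 + (-159)**2 - 108*(-159)) + 21400)*(29733 + (-111 + 42)*(-11)) = ((-38 + 25281 + 17172) + 21400)*(29733 - 69*(-11)) = (42415 + 21400)*(29733 + 759) = 63815*30492 = 1945846980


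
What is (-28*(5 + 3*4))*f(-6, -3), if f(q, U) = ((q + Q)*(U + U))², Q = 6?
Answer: 0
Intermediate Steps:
f(q, U) = 4*U²*(6 + q)² (f(q, U) = ((q + 6)*(U + U))² = ((6 + q)*(2*U))² = (2*U*(6 + q))² = 4*U²*(6 + q)²)
(-28*(5 + 3*4))*f(-6, -3) = (-28*(5 + 3*4))*(4*(-3)²*(6 - 6)²) = (-28*(5 + 12))*(4*9*0²) = (-28*17)*(4*9*0) = -476*0 = 0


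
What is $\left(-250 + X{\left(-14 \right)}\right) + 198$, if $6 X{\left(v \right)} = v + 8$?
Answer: $-53$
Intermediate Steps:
$X{\left(v \right)} = \frac{4}{3} + \frac{v}{6}$ ($X{\left(v \right)} = \frac{v + 8}{6} = \frac{8 + v}{6} = \frac{4}{3} + \frac{v}{6}$)
$\left(-250 + X{\left(-14 \right)}\right) + 198 = \left(-250 + \left(\frac{4}{3} + \frac{1}{6} \left(-14\right)\right)\right) + 198 = \left(-250 + \left(\frac{4}{3} - \frac{7}{3}\right)\right) + 198 = \left(-250 - 1\right) + 198 = -251 + 198 = -53$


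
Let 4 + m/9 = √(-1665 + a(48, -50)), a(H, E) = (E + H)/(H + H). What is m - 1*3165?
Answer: -3201 + 3*I*√239763/4 ≈ -3201.0 + 367.24*I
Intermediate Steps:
a(H, E) = (E + H)/(2*H) (a(H, E) = (E + H)/((2*H)) = (E + H)*(1/(2*H)) = (E + H)/(2*H))
m = -36 + 3*I*√239763/4 (m = -36 + 9*√(-1665 + (½)*(-50 + 48)/48) = -36 + 9*√(-1665 + (½)*(1/48)*(-2)) = -36 + 9*√(-1665 - 1/48) = -36 + 9*√(-79921/48) = -36 + 9*(I*√239763/12) = -36 + 3*I*√239763/4 ≈ -36.0 + 367.24*I)
m - 1*3165 = (-36 + 3*I*√239763/4) - 1*3165 = (-36 + 3*I*√239763/4) - 3165 = -3201 + 3*I*√239763/4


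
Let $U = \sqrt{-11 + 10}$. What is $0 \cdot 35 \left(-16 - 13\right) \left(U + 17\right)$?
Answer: $0$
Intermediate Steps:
$U = i$ ($U = \sqrt{-1} = i \approx 1.0 i$)
$0 \cdot 35 \left(-16 - 13\right) \left(U + 17\right) = 0 \cdot 35 \left(-16 - 13\right) \left(i + 17\right) = 0 \left(- 29 \left(17 + i\right)\right) = 0 \left(-493 - 29 i\right) = 0$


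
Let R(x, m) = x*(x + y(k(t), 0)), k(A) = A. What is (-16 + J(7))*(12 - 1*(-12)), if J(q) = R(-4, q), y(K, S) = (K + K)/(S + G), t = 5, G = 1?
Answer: -960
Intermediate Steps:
y(K, S) = 2*K/(1 + S) (y(K, S) = (K + K)/(S + 1) = (2*K)/(1 + S) = 2*K/(1 + S))
R(x, m) = x*(10 + x) (R(x, m) = x*(x + 2*5/(1 + 0)) = x*(x + 2*5/1) = x*(x + 2*5*1) = x*(x + 10) = x*(10 + x))
J(q) = -24 (J(q) = -4*(10 - 4) = -4*6 = -24)
(-16 + J(7))*(12 - 1*(-12)) = (-16 - 24)*(12 - 1*(-12)) = -40*(12 + 12) = -40*24 = -960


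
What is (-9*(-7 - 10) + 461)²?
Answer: 376996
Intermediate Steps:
(-9*(-7 - 10) + 461)² = (-9*(-17) + 461)² = (153 + 461)² = 614² = 376996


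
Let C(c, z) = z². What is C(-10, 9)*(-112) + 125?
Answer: -8947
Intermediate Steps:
C(-10, 9)*(-112) + 125 = 9²*(-112) + 125 = 81*(-112) + 125 = -9072 + 125 = -8947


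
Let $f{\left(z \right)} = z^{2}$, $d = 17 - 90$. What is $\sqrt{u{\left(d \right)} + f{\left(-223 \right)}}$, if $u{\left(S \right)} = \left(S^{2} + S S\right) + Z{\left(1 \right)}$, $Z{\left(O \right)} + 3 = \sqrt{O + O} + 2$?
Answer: $\sqrt{60386 + \sqrt{2}} \approx 245.74$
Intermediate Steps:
$d = -73$
$Z{\left(O \right)} = -1 + \sqrt{2} \sqrt{O}$ ($Z{\left(O \right)} = -3 + \left(\sqrt{O + O} + 2\right) = -3 + \left(\sqrt{2 O} + 2\right) = -3 + \left(\sqrt{2} \sqrt{O} + 2\right) = -3 + \left(2 + \sqrt{2} \sqrt{O}\right) = -1 + \sqrt{2} \sqrt{O}$)
$u{\left(S \right)} = -1 + \sqrt{2} + 2 S^{2}$ ($u{\left(S \right)} = \left(S^{2} + S S\right) - \left(1 - \sqrt{2} \sqrt{1}\right) = \left(S^{2} + S^{2}\right) - \left(1 - \sqrt{2} \cdot 1\right) = 2 S^{2} - \left(1 - \sqrt{2}\right) = -1 + \sqrt{2} + 2 S^{2}$)
$\sqrt{u{\left(d \right)} + f{\left(-223 \right)}} = \sqrt{\left(-1 + \sqrt{2} + 2 \left(-73\right)^{2}\right) + \left(-223\right)^{2}} = \sqrt{\left(-1 + \sqrt{2} + 2 \cdot 5329\right) + 49729} = \sqrt{\left(-1 + \sqrt{2} + 10658\right) + 49729} = \sqrt{\left(10657 + \sqrt{2}\right) + 49729} = \sqrt{60386 + \sqrt{2}}$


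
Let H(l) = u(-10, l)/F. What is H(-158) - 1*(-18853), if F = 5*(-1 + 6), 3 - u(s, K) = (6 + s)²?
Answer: 471312/25 ≈ 18852.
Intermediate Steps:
u(s, K) = 3 - (6 + s)²
F = 25 (F = 5*5 = 25)
H(l) = -13/25 (H(l) = (3 - (6 - 10)²)/25 = (3 - 1*(-4)²)*(1/25) = (3 - 1*16)*(1/25) = (3 - 16)*(1/25) = -13*1/25 = -13/25)
H(-158) - 1*(-18853) = -13/25 - 1*(-18853) = -13/25 + 18853 = 471312/25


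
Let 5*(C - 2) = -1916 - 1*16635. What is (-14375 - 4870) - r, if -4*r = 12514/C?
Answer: -713674375/37082 ≈ -19246.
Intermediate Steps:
C = -18541/5 (C = 2 + (-1916 - 1*16635)/5 = 2 + (-1916 - 16635)/5 = 2 + (⅕)*(-18551) = 2 - 18551/5 = -18541/5 ≈ -3708.2)
r = 31285/37082 (r = -6257/(2*(-18541/5)) = -6257*(-5)/(2*18541) = -¼*(-62570/18541) = 31285/37082 ≈ 0.84367)
(-14375 - 4870) - r = (-14375 - 4870) - 1*31285/37082 = -19245 - 31285/37082 = -713674375/37082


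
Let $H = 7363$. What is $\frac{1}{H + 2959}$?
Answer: $\frac{1}{10322} \approx 9.688 \cdot 10^{-5}$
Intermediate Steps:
$\frac{1}{H + 2959} = \frac{1}{7363 + 2959} = \frac{1}{10322}$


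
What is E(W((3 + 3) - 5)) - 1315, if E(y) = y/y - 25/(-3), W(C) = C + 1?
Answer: -3917/3 ≈ -1305.7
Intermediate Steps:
W(C) = 1 + C
E(y) = 28/3 (E(y) = 1 - 25*(-⅓) = 1 + 25/3 = 28/3)
E(W((3 + 3) - 5)) - 1315 = 28/3 - 1315 = -3917/3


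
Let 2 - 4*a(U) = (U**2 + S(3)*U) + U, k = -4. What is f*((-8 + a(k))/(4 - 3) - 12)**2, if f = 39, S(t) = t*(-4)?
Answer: 185679/4 ≈ 46420.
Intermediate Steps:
S(t) = -4*t
a(U) = 1/2 - U**2/4 + 11*U/4 (a(U) = 1/2 - ((U**2 + (-4*3)*U) + U)/4 = 1/2 - ((U**2 - 12*U) + U)/4 = 1/2 - (U**2 - 11*U)/4 = 1/2 + (-U**2/4 + 11*U/4) = 1/2 - U**2/4 + 11*U/4)
f*((-8 + a(k))/(4 - 3) - 12)**2 = 39*((-8 + (1/2 - 1/4*(-4)**2 + (11/4)*(-4)))/(4 - 3) - 12)**2 = 39*((-8 + (1/2 - 1/4*16 - 11))/1 - 12)**2 = 39*((-8 + (1/2 - 4 - 11))*1 - 12)**2 = 39*((-8 - 29/2)*1 - 12)**2 = 39*(-45/2*1 - 12)**2 = 39*(-45/2 - 12)**2 = 39*(-69/2)**2 = 39*(4761/4) = 185679/4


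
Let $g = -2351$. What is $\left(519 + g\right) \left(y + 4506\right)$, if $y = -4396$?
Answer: $-201520$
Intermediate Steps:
$\left(519 + g\right) \left(y + 4506\right) = \left(519 - 2351\right) \left(-4396 + 4506\right) = \left(-1832\right) 110 = -201520$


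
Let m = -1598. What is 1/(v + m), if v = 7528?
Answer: 1/5930 ≈ 0.00016863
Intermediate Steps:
1/(v + m) = 1/(7528 - 1598) = 1/5930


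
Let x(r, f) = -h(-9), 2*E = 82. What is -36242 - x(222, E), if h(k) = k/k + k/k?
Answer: -36240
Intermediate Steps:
E = 41 (E = (1/2)*82 = 41)
h(k) = 2 (h(k) = 1 + 1 = 2)
x(r, f) = -2 (x(r, f) = -1*2 = -2)
-36242 - x(222, E) = -36242 - 1*(-2) = -36242 + 2 = -36240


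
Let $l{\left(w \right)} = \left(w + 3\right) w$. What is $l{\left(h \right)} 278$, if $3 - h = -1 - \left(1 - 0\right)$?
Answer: $11120$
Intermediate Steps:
$h = 5$ ($h = 3 - \left(-1 - \left(1 - 0\right)\right) = 3 - \left(-1 - \left(1 + 0\right)\right) = 3 - \left(-1 - 1\right) = 3 - -2 = 3 + 2 = 5$)
$l{\left(w \right)} = w \left(3 + w\right)$ ($l{\left(w \right)} = \left(3 + w\right) w = w \left(3 + w\right)$)
$l{\left(h \right)} 278 = 5 \left(3 + 5\right) 278 = 5 \cdot 8 \cdot 278 = 40 \cdot 278 = 11120$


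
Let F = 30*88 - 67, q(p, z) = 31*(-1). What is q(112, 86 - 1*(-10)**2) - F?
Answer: -2604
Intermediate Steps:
q(p, z) = -31
F = 2573 (F = 2640 - 67 = 2573)
q(112, 86 - 1*(-10)**2) - F = -31 - 1*2573 = -31 - 2573 = -2604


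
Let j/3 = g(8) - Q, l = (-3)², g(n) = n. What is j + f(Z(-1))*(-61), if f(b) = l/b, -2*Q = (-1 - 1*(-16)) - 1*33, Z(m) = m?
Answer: 546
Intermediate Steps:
l = 9
Q = 9 (Q = -((-1 - 1*(-16)) - 1*33)/2 = -((-1 + 16) - 33)/2 = -(15 - 33)/2 = -½*(-18) = 9)
f(b) = 9/b
j = -3 (j = 3*(8 - 1*9) = 3*(8 - 9) = 3*(-1) = -3)
j + f(Z(-1))*(-61) = -3 + (9/(-1))*(-61) = -3 + (9*(-1))*(-61) = -3 - 9*(-61) = -3 + 549 = 546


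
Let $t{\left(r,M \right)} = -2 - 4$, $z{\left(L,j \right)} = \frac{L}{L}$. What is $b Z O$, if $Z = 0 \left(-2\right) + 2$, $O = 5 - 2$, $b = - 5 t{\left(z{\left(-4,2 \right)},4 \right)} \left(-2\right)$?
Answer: $-360$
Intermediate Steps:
$z{\left(L,j \right)} = 1$
$t{\left(r,M \right)} = -6$ ($t{\left(r,M \right)} = -2 - 4 = -6$)
$b = -60$ ($b = \left(-5\right) \left(-6\right) \left(-2\right) = 30 \left(-2\right) = -60$)
$O = 3$ ($O = 5 - 2 = 3$)
$Z = 2$ ($Z = 0 + 2 = 2$)
$b Z O = \left(-60\right) 2 \cdot 3 = \left(-120\right) 3 = -360$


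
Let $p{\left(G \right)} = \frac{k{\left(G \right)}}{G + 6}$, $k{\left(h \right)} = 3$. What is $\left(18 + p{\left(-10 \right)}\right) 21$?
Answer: $\frac{1449}{4} \approx 362.25$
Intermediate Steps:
$p{\left(G \right)} = \frac{3}{6 + G}$ ($p{\left(G \right)} = \frac{1}{G + 6} \cdot 3 = \frac{1}{6 + G} 3 = \frac{3}{6 + G}$)
$\left(18 + p{\left(-10 \right)}\right) 21 = \left(18 + \frac{3}{6 - 10}\right) 21 = \left(18 + \frac{3}{-4}\right) 21 = \left(18 + 3 \left(- \frac{1}{4}\right)\right) 21 = \left(18 - \frac{3}{4}\right) 21 = \frac{69}{4} \cdot 21 = \frac{1449}{4}$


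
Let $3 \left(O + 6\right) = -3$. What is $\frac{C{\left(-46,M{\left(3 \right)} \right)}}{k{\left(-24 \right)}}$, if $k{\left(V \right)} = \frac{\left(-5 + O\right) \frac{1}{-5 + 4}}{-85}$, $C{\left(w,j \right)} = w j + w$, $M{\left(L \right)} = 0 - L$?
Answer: $- \frac{1955}{3} \approx -651.67$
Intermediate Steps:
$M{\left(L \right)} = - L$
$O = -7$ ($O = -6 + \frac{1}{3} \left(-3\right) = -6 - 1 = -7$)
$C{\left(w,j \right)} = w + j w$ ($C{\left(w,j \right)} = j w + w = w + j w$)
$k{\left(V \right)} = - \frac{12}{85}$ ($k{\left(V \right)} = \frac{\left(-5 - 7\right) \frac{1}{-5 + 4}}{-85} = - \frac{12}{-1} \left(- \frac{1}{85}\right) = \left(-12\right) \left(-1\right) \left(- \frac{1}{85}\right) = 12 \left(- \frac{1}{85}\right) = - \frac{12}{85}$)
$\frac{C{\left(-46,M{\left(3 \right)} \right)}}{k{\left(-24 \right)}} = \frac{\left(-46\right) \left(1 - 3\right)}{- \frac{12}{85}} = - 46 \left(1 - 3\right) \left(- \frac{85}{12}\right) = \left(-46\right) \left(-2\right) \left(- \frac{85}{12}\right) = 92 \left(- \frac{85}{12}\right) = - \frac{1955}{3}$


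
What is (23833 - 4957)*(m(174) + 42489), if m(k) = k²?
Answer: 1373512140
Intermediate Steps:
(23833 - 4957)*(m(174) + 42489) = (23833 - 4957)*(174² + 42489) = 18876*(30276 + 42489) = 18876*72765 = 1373512140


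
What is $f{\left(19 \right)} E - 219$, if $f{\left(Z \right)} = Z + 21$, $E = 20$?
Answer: $581$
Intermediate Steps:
$f{\left(Z \right)} = 21 + Z$
$f{\left(19 \right)} E - 219 = \left(21 + 19\right) 20 - 219 = 40 \cdot 20 - 219 = 800 - 219 = 581$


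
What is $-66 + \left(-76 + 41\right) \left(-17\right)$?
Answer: $529$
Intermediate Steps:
$-66 + \left(-76 + 41\right) \left(-17\right) = -66 - -595 = -66 + 595 = 529$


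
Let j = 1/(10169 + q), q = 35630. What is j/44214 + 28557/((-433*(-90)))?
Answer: 1606297130227/2192015937345 ≈ 0.73279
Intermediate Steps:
j = 1/45799 (j = 1/(10169 + 35630) = 1/45799 ≈ 2.1835e-5)
j/44214 + 28557/((-433*(-90))) = (1/45799)/44214 + 28557/((-433*(-90))) = (1/45799)*(1/44214) + 28557/38970 = 1/2024956986 + 28557*(1/38970) = 1/2024956986 + 3173/4330 = 1606297130227/2192015937345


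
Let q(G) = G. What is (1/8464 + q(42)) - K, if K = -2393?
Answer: 20609841/8464 ≈ 2435.0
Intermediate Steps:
(1/8464 + q(42)) - K = (1/8464 + 42) - 1*(-2393) = (1/8464 + 42) + 2393 = 355489/8464 + 2393 = 20609841/8464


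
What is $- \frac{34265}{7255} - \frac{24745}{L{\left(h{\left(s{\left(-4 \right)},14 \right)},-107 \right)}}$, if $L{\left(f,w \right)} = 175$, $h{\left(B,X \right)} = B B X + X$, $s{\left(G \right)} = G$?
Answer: $- \frac{1060122}{7255} \approx -146.12$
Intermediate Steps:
$h{\left(B,X \right)} = X + X B^{2}$ ($h{\left(B,X \right)} = B^{2} X + X = X B^{2} + X = X + X B^{2}$)
$- \frac{34265}{7255} - \frac{24745}{L{\left(h{\left(s{\left(-4 \right)},14 \right)},-107 \right)}} = - \frac{34265}{7255} - \frac{24745}{175} = \left(-34265\right) \frac{1}{7255} - \frac{707}{5} = - \frac{6853}{1451} - \frac{707}{5} = - \frac{1060122}{7255}$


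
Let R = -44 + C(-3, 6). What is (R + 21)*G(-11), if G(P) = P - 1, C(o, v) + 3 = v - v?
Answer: 312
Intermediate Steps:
C(o, v) = -3 (C(o, v) = -3 + (v - v) = -3 + 0 = -3)
G(P) = -1 + P
R = -47 (R = -44 - 3 = -47)
(R + 21)*G(-11) = (-47 + 21)*(-1 - 11) = -26*(-12) = 312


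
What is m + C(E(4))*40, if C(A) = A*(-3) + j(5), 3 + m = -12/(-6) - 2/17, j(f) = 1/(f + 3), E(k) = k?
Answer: -8094/17 ≈ -476.12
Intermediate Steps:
j(f) = 1/(3 + f)
m = -19/17 (m = -3 + (-12/(-6) - 2/17) = -3 + (-12*(-⅙) - 2*1/17) = -3 + (2 - 2/17) = -3 + 32/17 = -19/17 ≈ -1.1176)
C(A) = ⅛ - 3*A (C(A) = A*(-3) + 1/(3 + 5) = -3*A + 1/8 = -3*A + ⅛ = ⅛ - 3*A)
m + C(E(4))*40 = -19/17 + (⅛ - 3*4)*40 = -19/17 + (⅛ - 12)*40 = -19/17 - 95/8*40 = -19/17 - 475 = -8094/17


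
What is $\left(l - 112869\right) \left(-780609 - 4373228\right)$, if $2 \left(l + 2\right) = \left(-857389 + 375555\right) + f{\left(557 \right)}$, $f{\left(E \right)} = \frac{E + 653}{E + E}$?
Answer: $\frac{2031226254523999}{1114} \approx 1.8234 \cdot 10^{12}$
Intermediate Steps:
$f{\left(E \right)} = \frac{653 + E}{2 E}$
$l = - \frac{268383161}{1114}$ ($l = -2 + \frac{\left(-857389 + 375555\right) + \frac{653 + 557}{2 \cdot 557}}{2} = -2 + \frac{-481834 + \frac{1}{2} \cdot \frac{1}{557} \cdot 1210}{2} = -2 + \frac{-481834 + \frac{605}{557}}{2} = -2 + \frac{1}{2} \left(- \frac{268380933}{557}\right) = -2 - \frac{268380933}{1114} = - \frac{268383161}{1114} \approx -2.4092 \cdot 10^{5}$)
$\left(l - 112869\right) \left(-780609 - 4373228\right) = \left(- \frac{268383161}{1114} - 112869\right) \left(-780609 - 4373228\right) = \left(- \frac{394119227}{1114}\right) \left(-5153837\right) = \frac{2031226254523999}{1114}$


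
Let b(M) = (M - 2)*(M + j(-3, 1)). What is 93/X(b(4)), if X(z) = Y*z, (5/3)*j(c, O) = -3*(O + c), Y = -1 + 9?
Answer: 465/608 ≈ 0.76480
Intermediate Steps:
Y = 8
j(c, O) = -9*O/5 - 9*c/5 (j(c, O) = 3*(-3*(O + c))/5 = 3*(-3*O - 3*c)/5 = -9*O/5 - 9*c/5)
b(M) = (-2 + M)*(18/5 + M) (b(M) = (M - 2)*(M + (-9/5*1 - 9/5*(-3))) = (-2 + M)*(M + (-9/5 + 27/5)) = (-2 + M)*(M + 18/5) = (-2 + M)*(18/5 + M))
X(z) = 8*z
93/X(b(4)) = 93/((8*(-36/5 + 4**2 + (8/5)*4))) = 93/((8*(-36/5 + 16 + 32/5))) = 93/((8*(76/5))) = 93/(608/5) = 93*(5/608) = 465/608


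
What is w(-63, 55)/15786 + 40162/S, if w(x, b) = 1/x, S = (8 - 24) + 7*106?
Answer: 6656971865/120336678 ≈ 55.320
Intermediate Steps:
S = 726 (S = -16 + 742 = 726)
w(-63, 55)/15786 + 40162/S = 1/(-63*15786) + 40162/726 = -1/63*1/15786 + 40162*(1/726) = -1/994518 + 20081/363 = 6656971865/120336678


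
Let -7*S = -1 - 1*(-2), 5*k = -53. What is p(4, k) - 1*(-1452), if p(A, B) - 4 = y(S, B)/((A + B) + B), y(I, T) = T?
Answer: 125269/86 ≈ 1456.6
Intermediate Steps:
k = -53/5 (k = (⅕)*(-53) = -53/5 ≈ -10.600)
S = -⅐ (S = -(-1 - 1*(-2))/7 = -(-1 + 2)/7 = -⅐*1 = -⅐ ≈ -0.14286)
p(A, B) = 4 + B/(A + 2*B) (p(A, B) = 4 + B/((A + B) + B) = 4 + B/(A + 2*B))
p(4, k) - 1*(-1452) = (4*4 + 9*(-53/5))/(4 + 2*(-53/5)) - 1*(-1452) = (16 - 477/5)/(4 - 106/5) + 1452 = -397/5/(-86/5) + 1452 = -5/86*(-397/5) + 1452 = 397/86 + 1452 = 125269/86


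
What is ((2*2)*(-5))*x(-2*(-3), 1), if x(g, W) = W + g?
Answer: -140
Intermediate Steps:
((2*2)*(-5))*x(-2*(-3), 1) = ((2*2)*(-5))*(1 - 2*(-3)) = (4*(-5))*(1 + 6) = -20*7 = -140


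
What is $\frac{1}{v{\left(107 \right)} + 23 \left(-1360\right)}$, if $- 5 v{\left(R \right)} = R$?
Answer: $- \frac{5}{156507} \approx -3.1947 \cdot 10^{-5}$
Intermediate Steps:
$v{\left(R \right)} = - \frac{R}{5}$
$\frac{1}{v{\left(107 \right)} + 23 \left(-1360\right)} = \frac{1}{\left(- \frac{1}{5}\right) 107 + 23 \left(-1360\right)} = \frac{1}{- \frac{107}{5} - 31280} = \frac{1}{- \frac{156507}{5}} = - \frac{5}{156507}$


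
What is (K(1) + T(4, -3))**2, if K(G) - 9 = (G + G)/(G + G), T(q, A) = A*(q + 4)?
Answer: 196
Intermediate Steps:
T(q, A) = A*(4 + q)
K(G) = 10 (K(G) = 9 + (G + G)/(G + G) = 9 + (2*G)/((2*G)) = 9 + (2*G)*(1/(2*G)) = 9 + 1 = 10)
(K(1) + T(4, -3))**2 = (10 - 3*(4 + 4))**2 = (10 - 3*8)**2 = (10 - 24)**2 = (-14)**2 = 196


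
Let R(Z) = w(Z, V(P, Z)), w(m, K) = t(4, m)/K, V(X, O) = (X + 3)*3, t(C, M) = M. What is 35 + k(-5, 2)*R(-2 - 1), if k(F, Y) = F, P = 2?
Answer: 36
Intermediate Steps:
V(X, O) = 9 + 3*X (V(X, O) = (3 + X)*3 = 9 + 3*X)
w(m, K) = m/K
R(Z) = Z/15 (R(Z) = Z/(9 + 3*2) = Z/(9 + 6) = Z/15)
35 + k(-5, 2)*R(-2 - 1) = 35 - (-2 - 1)/3 = 35 - (-3)/3 = 35 - 5*(-⅕) = 35 + 1 = 36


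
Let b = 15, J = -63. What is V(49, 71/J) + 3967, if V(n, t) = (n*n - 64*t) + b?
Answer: 406673/63 ≈ 6455.1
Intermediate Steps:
V(n, t) = 15 + n**2 - 64*t (V(n, t) = (n*n - 64*t) + 15 = (n**2 - 64*t) + 15 = 15 + n**2 - 64*t)
V(49, 71/J) + 3967 = (15 + 49**2 - 4544/(-63)) + 3967 = (15 + 2401 - 4544*(-1)/63) + 3967 = (15 + 2401 - 64*(-71/63)) + 3967 = (15 + 2401 + 4544/63) + 3967 = 156752/63 + 3967 = 406673/63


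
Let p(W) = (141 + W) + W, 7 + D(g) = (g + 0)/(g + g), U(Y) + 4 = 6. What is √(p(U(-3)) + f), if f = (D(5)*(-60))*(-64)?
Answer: I*√24815 ≈ 157.53*I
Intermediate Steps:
U(Y) = 2 (U(Y) = -4 + 6 = 2)
D(g) = -13/2 (D(g) = -7 + (g + 0)/(g + g) = -7 + g/((2*g)) = -7 + g*(1/(2*g)) = -7 + ½ = -13/2)
p(W) = 141 + 2*W
f = -24960 (f = -13/2*(-60)*(-64) = 390*(-64) = -24960)
√(p(U(-3)) + f) = √((141 + 2*2) - 24960) = √((141 + 4) - 24960) = √(145 - 24960) = √(-24815) = I*√24815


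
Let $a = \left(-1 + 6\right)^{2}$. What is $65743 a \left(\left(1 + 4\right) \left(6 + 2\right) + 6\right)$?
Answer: $75604450$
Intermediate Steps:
$a = 25$ ($a = 5^{2} = 25$)
$65743 a \left(\left(1 + 4\right) \left(6 + 2\right) + 6\right) = 65743 \cdot 25 \left(\left(1 + 4\right) \left(6 + 2\right) + 6\right) = 65743 \cdot 25 \left(5 \cdot 8 + 6\right) = 65743 \cdot 25 \left(40 + 6\right) = 65743 \cdot 25 \cdot 46 = 65743 \cdot 1150 = 75604450$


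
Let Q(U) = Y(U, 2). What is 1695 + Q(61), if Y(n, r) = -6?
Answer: 1689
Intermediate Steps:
Q(U) = -6
1695 + Q(61) = 1695 - 6 = 1689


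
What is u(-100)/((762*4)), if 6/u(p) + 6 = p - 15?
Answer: -1/61468 ≈ -1.6269e-5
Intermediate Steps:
u(p) = 6/(-21 + p) (u(p) = 6/(-6 + (p - 15)) = 6/(-6 + (-15 + p)) = 6/(-21 + p))
u(-100)/((762*4)) = (6/(-21 - 100))/((762*4)) = (6/(-121))/3048 = (6*(-1/121))*(1/3048) = -6/121*1/3048 = -1/61468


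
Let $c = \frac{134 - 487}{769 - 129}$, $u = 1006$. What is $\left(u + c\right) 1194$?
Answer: $\frac{384161739}{320} \approx 1.2005 \cdot 10^{6}$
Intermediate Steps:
$c = - \frac{353}{640} \approx -0.55156$
$\left(u + c\right) 1194 = \left(1006 - \frac{353}{640}\right) 1194 = \frac{643487}{640} \cdot 1194 = \frac{384161739}{320}$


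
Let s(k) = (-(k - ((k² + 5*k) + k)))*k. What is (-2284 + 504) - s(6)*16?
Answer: -8116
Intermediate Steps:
s(k) = k*(k² + 5*k) (s(k) = (-(k - (k² + 6*k)))*k = (-(k + (-k² - 6*k)))*k = (-(-k² - 5*k))*k = (k² + 5*k)*k = k*(k² + 5*k))
(-2284 + 504) - s(6)*16 = (-2284 + 504) - 6²*(5 + 6)*16 = -1780 - 36*11*16 = -1780 - 396*16 = -1780 - 1*6336 = -1780 - 6336 = -8116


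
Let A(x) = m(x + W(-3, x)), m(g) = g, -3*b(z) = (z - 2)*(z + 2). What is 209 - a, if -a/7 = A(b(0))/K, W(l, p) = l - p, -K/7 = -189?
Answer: 13166/63 ≈ 208.98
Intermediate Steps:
K = 1323 (K = -7*(-189) = 1323)
b(z) = -(-2 + z)*(2 + z)/3 (b(z) = -(z - 2)*(z + 2)/3 = -(-2 + z)*(2 + z)/3)
A(x) = -3 (A(x) = x + (-3 - x) = -3)
a = 1/63 (a = -(-21)/1323 = -7*(-1/441) = 1/63 ≈ 0.015873)
209 - a = 209 - 1*1/63 = 209 - 1/63 = 13166/63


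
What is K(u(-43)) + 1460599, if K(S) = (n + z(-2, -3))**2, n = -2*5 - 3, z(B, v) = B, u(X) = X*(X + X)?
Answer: 1460824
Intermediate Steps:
u(X) = 2*X**2 (u(X) = X*(2*X) = 2*X**2)
n = -13 (n = -10 - 3 = -13)
K(S) = 225 (K(S) = (-13 - 2)**2 = (-15)**2 = 225)
K(u(-43)) + 1460599 = 225 + 1460599 = 1460824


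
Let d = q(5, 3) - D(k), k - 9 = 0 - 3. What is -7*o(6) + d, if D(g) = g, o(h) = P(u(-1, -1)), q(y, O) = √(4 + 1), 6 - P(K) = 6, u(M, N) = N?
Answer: -6 + √5 ≈ -3.7639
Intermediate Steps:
P(K) = 0 (P(K) = 6 - 1*6 = 6 - 6 = 0)
k = 6 (k = 9 + (0 - 3) = 9 - 3 = 6)
q(y, O) = √5
o(h) = 0
d = -6 + √5 (d = √5 - 1*6 = √5 - 6 = -6 + √5 ≈ -3.7639)
-7*o(6) + d = -7*0 + (-6 + √5) = 0 + (-6 + √5) = -6 + √5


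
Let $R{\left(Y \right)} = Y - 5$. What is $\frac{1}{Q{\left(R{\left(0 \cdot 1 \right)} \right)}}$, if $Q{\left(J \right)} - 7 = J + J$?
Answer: $- \frac{1}{3} \approx -0.33333$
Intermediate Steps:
$R{\left(Y \right)} = -5 + Y$ ($R{\left(Y \right)} = Y - 5 = -5 + Y$)
$Q{\left(J \right)} = 7 + 2 J$ ($Q{\left(J \right)} = 7 + \left(J + J\right) = 7 + 2 J$)
$\frac{1}{Q{\left(R{\left(0 \cdot 1 \right)} \right)}} = \frac{1}{7 + 2 \left(-5 + 0 \cdot 1\right)} = \frac{1}{7 + 2 \left(-5 + 0\right)} = \frac{1}{7 + 2 \left(-5\right)} = \frac{1}{7 - 10} = \frac{1}{-3} = - \frac{1}{3}$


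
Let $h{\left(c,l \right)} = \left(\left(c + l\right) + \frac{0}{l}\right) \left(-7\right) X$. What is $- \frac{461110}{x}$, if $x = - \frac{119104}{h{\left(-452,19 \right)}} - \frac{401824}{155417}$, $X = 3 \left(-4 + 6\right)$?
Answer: $\frac{325821889393455}{6454589408} \approx 50479.0$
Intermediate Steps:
$X = 6$ ($X = 3 \cdot 2 = 6$)
$h{\left(c,l \right)} = - 42 c - 42 l$ ($h{\left(c,l \right)} = \left(\left(c + l\right) + \frac{0}{l}\right) \left(-7\right) 6 = \left(\left(c + l\right) + 0\right) \left(-7\right) 6 = \left(c + l\right) \left(-7\right) 6 = \left(- 7 c - 7 l\right) 6 = - 42 c - 42 l$)
$x = - \frac{12909178816}{1413206781}$ ($x = - \frac{119104}{\left(-42\right) \left(-452\right) - 798} - \frac{401824}{155417} = - \frac{119104}{18984 - 798} - \frac{401824}{155417} = - \frac{119104}{18186} - \frac{401824}{155417} = \left(-119104\right) \frac{1}{18186} - \frac{401824}{155417} = - \frac{59552}{9093} - \frac{401824}{155417} = - \frac{12909178816}{1413206781} \approx -9.1347$)
$- \frac{461110}{x} = - \frac{461110}{- \frac{12909178816}{1413206781}} = \left(-461110\right) \left(- \frac{1413206781}{12909178816}\right) = \frac{325821889393455}{6454589408}$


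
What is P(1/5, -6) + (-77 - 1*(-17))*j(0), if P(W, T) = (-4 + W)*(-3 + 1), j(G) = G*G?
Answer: 38/5 ≈ 7.6000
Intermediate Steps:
j(G) = G²
P(W, T) = 8 - 2*W (P(W, T) = (-4 + W)*(-2) = 8 - 2*W)
P(1/5, -6) + (-77 - 1*(-17))*j(0) = (8 - 2/5) + (-77 - 1*(-17))*0² = (8 - 2*⅕) + (-77 + 17)*0 = (8 - ⅖) - 60*0 = 38/5 + 0 = 38/5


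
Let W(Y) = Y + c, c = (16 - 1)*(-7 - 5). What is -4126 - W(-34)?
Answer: -3912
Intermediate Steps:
c = -180 (c = 15*(-12) = -180)
W(Y) = -180 + Y (W(Y) = Y - 180 = -180 + Y)
-4126 - W(-34) = -4126 - (-180 - 34) = -4126 - 1*(-214) = -4126 + 214 = -3912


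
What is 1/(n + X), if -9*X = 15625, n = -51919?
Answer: -9/482896 ≈ -1.8638e-5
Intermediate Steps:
X = -15625/9 (X = -⅑*15625 = -15625/9 ≈ -1736.1)
1/(n + X) = 1/(-51919 - 15625/9) = 1/(-482896/9) = -9/482896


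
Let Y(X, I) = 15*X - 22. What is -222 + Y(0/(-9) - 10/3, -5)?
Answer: -294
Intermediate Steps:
Y(X, I) = -22 + 15*X
-222 + Y(0/(-9) - 10/3, -5) = -222 + (-22 + 15*(0/(-9) - 10/3)) = -222 + (-22 + 15*(0*(-⅑) - 10*⅓)) = -222 + (-22 + 15*(0 - 10/3)) = -222 + (-22 + 15*(-10/3)) = -222 + (-22 - 50) = -222 - 72 = -294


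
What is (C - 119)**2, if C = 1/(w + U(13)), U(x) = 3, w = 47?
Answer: 35390601/2500 ≈ 14156.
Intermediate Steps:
C = 1/50 (C = 1/(47 + 3) = 1/50 ≈ 0.020000)
(C - 119)**2 = (1/50 - 119)**2 = (-5949/50)**2 = 35390601/2500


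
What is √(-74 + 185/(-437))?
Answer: I*√14212551/437 ≈ 8.6269*I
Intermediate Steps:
√(-74 + 185/(-437)) = √(-74 + 185*(-1/437)) = √(-74 - 185/437) = √(-32523/437) = I*√14212551/437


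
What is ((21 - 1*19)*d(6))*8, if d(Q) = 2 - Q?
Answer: -64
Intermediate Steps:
((21 - 1*19)*d(6))*8 = ((21 - 1*19)*(2 - 1*6))*8 = ((21 - 19)*(2 - 6))*8 = (2*(-4))*8 = -8*8 = -64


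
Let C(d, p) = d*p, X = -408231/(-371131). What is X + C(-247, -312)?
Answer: 28601247615/371131 ≈ 77065.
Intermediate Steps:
X = 408231/371131 (X = -408231*(-1/371131) = 408231/371131 ≈ 1.1000)
X + C(-247, -312) = 408231/371131 - 247*(-312) = 408231/371131 + 77064 = 28601247615/371131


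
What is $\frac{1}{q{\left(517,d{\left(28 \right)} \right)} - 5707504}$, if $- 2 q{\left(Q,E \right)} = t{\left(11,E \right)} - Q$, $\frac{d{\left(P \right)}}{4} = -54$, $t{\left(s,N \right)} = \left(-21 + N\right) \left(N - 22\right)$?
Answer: $- \frac{2}{11470897} \approx -1.7435 \cdot 10^{-7}$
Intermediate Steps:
$t{\left(s,N \right)} = \left(-22 + N\right) \left(-21 + N\right)$ ($t{\left(s,N \right)} = \left(-21 + N\right) \left(-22 + N\right) = \left(-22 + N\right) \left(-21 + N\right)$)
$d{\left(P \right)} = -216$ ($d{\left(P \right)} = 4 \left(-54\right) = -216$)
$q{\left(Q,E \right)} = -231 + \frac{Q}{2} - \frac{E^{2}}{2} + \frac{43 E}{2}$ ($q{\left(Q,E \right)} = - \frac{\left(462 + E^{2} - 43 E\right) - Q}{2} = - \frac{462 + E^{2} - Q - 43 E}{2} = -231 + \frac{Q}{2} - \frac{E^{2}}{2} + \frac{43 E}{2}$)
$\frac{1}{q{\left(517,d{\left(28 \right)} \right)} - 5707504} = \frac{1}{\left(-231 + \frac{1}{2} \cdot 517 - \frac{\left(-216\right)^{2}}{2} + \frac{43}{2} \left(-216\right)\right) - 5707504} = \frac{1}{\left(-231 + \frac{517}{2} - 23328 - 4644\right) - 5707504} = \frac{1}{- \frac{55889}{2} - 5707504} = \frac{1}{- \frac{11470897}{2}} = - \frac{2}{11470897}$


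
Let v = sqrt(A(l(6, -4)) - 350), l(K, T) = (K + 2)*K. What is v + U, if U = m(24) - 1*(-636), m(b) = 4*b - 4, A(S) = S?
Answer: 728 + I*sqrt(302) ≈ 728.0 + 17.378*I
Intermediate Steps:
l(K, T) = K*(2 + K) (l(K, T) = (2 + K)*K = K*(2 + K))
m(b) = -4 + 4*b
v = I*sqrt(302) (v = sqrt(6*(2 + 6) - 350) = sqrt(6*8 - 350) = sqrt(48 - 350) = sqrt(-302) = I*sqrt(302) ≈ 17.378*I)
U = 728 (U = (-4 + 4*24) - 1*(-636) = (-4 + 96) + 636 = 92 + 636 = 728)
v + U = I*sqrt(302) + 728 = 728 + I*sqrt(302)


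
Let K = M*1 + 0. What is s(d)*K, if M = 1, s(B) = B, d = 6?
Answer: 6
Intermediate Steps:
K = 1 (K = 1*1 + 0 = 1 + 0 = 1)
s(d)*K = 6*1 = 6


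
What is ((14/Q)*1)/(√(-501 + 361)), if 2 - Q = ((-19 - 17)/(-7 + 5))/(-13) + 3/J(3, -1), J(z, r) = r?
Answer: -13*I*√35/415 ≈ -0.18532*I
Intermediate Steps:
Q = 83/13 (Q = 2 - (((-19 - 17)/(-7 + 5))/(-13) + 3/(-1)) = 2 - (-36/(-2)*(-1/13) + 3*(-1)) = 2 - (-36*(-½)*(-1/13) - 3) = 2 - (18*(-1/13) - 3) = 2 - (-18/13 - 3) = 2 - 1*(-57/13) = 2 + 57/13 = 83/13 ≈ 6.3846)
((14/Q)*1)/(√(-501 + 361)) = ((14/(83/13))*1)/(√(-501 + 361)) = ((14*(13/83))*1)/(√(-140)) = ((182/83)*1)/((2*I*√35)) = 182*(-I*√35/70)/83 = -13*I*√35/415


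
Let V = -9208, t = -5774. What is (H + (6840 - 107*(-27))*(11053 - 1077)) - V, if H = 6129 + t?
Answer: 97066067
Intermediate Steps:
H = 355 (H = 6129 - 5774 = 355)
(H + (6840 - 107*(-27))*(11053 - 1077)) - V = (355 + (6840 - 107*(-27))*(11053 - 1077)) - 1*(-9208) = (355 + (6840 + 2889)*9976) + 9208 = (355 + 9729*9976) + 9208 = (355 + 97056504) + 9208 = 97056859 + 9208 = 97066067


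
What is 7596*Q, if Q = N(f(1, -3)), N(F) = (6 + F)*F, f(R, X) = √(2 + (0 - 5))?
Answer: -22788 + 45576*I*√3 ≈ -22788.0 + 78940.0*I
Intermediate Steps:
f(R, X) = I*√3 (f(R, X) = √(2 - 5) = √(-3) = I*√3)
N(F) = F*(6 + F)
Q = I*√3*(6 + I*√3) (Q = (I*√3)*(6 + I*√3) = I*√3*(6 + I*√3) ≈ -3.0 + 10.392*I)
7596*Q = 7596*(-3 + 6*I*√3) = -22788 + 45576*I*√3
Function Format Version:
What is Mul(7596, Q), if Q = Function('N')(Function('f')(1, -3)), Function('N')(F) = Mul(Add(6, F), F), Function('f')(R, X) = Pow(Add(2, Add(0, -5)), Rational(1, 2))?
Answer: Add(-22788, Mul(45576, I, Pow(3, Rational(1, 2)))) ≈ Add(-22788., Mul(78940., I))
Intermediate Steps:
Function('f')(R, X) = Mul(I, Pow(3, Rational(1, 2))) (Function('f')(R, X) = Pow(Add(2, -5), Rational(1, 2)) = Pow(-3, Rational(1, 2)) = Mul(I, Pow(3, Rational(1, 2))))
Function('N')(F) = Mul(F, Add(6, F))
Q = Mul(I, Pow(3, Rational(1, 2)), Add(6, Mul(I, Pow(3, Rational(1, 2))))) (Q = Mul(Mul(I, Pow(3, Rational(1, 2))), Add(6, Mul(I, Pow(3, Rational(1, 2))))) = Mul(I, Pow(3, Rational(1, 2)), Add(6, Mul(I, Pow(3, Rational(1, 2))))) ≈ Add(-3.0000, Mul(10.392, I)))
Mul(7596, Q) = Mul(7596, Add(-3, Mul(6, I, Pow(3, Rational(1, 2))))) = Add(-22788, Mul(45576, I, Pow(3, Rational(1, 2))))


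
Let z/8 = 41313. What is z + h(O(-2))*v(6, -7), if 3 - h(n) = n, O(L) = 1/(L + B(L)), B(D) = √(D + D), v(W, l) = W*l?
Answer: 660735/2 - 21*I/2 ≈ 3.3037e+5 - 10.5*I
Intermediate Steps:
z = 330504 (z = 8*41313 = 330504)
B(D) = √2*√D (B(D) = √(2*D) = √2*√D)
O(L) = 1/(L + √2*√L)
h(n) = 3 - n
z + h(O(-2))*v(6, -7) = 330504 + (3 - 1/(-2 + √2*√(-2)))*(6*(-7)) = 330504 + (3 - 1/(-2 + √2*(I*√2)))*(-42) = 330504 + (3 - 1/(-2 + 2*I))*(-42) = 330504 + (3 - (-2 - 2*I)/8)*(-42) = 330504 + (-126 + 21*(-2 - 2*I)/4) = 330378 + 21*(-2 - 2*I)/4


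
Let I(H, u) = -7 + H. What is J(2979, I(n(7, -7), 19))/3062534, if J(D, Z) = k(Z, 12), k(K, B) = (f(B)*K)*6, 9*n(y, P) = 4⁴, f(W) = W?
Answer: 772/1531267 ≈ 0.00050416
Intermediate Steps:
n(y, P) = 256/9 (n(y, P) = (⅑)*4⁴ = (⅑)*256 = 256/9)
k(K, B) = 6*B*K (k(K, B) = (B*K)*6 = 6*B*K)
J(D, Z) = 72*Z (J(D, Z) = 6*12*Z = 72*Z)
J(2979, I(n(7, -7), 19))/3062534 = (72*(-7 + 256/9))/3062534 = (72*(193/9))*(1/3062534) = 1544*(1/3062534) = 772/1531267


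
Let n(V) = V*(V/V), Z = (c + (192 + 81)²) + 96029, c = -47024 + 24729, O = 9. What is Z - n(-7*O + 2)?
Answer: 148324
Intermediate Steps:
c = -22295
Z = 148263 (Z = (-22295 + (192 + 81)²) + 96029 = (-22295 + 273²) + 96029 = (-22295 + 74529) + 96029 = 52234 + 96029 = 148263)
n(V) = V (n(V) = V*1 = V)
Z - n(-7*O + 2) = 148263 - (-7*9 + 2) = 148263 - (-63 + 2) = 148263 - 1*(-61) = 148263 + 61 = 148324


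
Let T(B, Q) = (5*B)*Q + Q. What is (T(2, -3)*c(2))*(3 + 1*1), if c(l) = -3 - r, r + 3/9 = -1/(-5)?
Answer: 1892/5 ≈ 378.40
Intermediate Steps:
T(B, Q) = Q + 5*B*Q (T(B, Q) = 5*B*Q + Q = Q + 5*B*Q)
r = -2/15 (r = -1/3 - 1/(-5) = -1/3 - 1*(-1/5) = -1/3 + 1/5 = -2/15 ≈ -0.13333)
c(l) = -43/15 (c(l) = -3 - 1*(-2/15) = -3 + 2/15 = -43/15)
(T(2, -3)*c(2))*(3 + 1*1) = (-3*(1 + 5*2)*(-43/15))*(3 + 1*1) = (-3*(1 + 10)*(-43/15))*(3 + 1) = (-3*11*(-43/15))*4 = -33*(-43/15)*4 = (473/5)*4 = 1892/5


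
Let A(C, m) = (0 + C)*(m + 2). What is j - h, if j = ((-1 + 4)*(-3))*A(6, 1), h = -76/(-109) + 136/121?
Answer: -2160638/13189 ≈ -163.82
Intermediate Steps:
A(C, m) = C*(2 + m)
h = 24020/13189 (h = -76*(-1/109) + 136*(1/121) = 76/109 + 136/121 = 24020/13189 ≈ 1.8212)
j = -162 (j = ((-1 + 4)*(-3))*(6*(2 + 1)) = (3*(-3))*(6*3) = -9*18 = -162)
j - h = -162 - 1*24020/13189 = -162 - 24020/13189 = -2160638/13189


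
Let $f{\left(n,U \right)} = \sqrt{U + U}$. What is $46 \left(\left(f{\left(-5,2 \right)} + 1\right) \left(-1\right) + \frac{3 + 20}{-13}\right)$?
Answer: $- \frac{2852}{13} \approx -219.38$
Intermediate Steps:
$f{\left(n,U \right)} = \sqrt{2} \sqrt{U}$ ($f{\left(n,U \right)} = \sqrt{2 U} = \sqrt{2} \sqrt{U}$)
$46 \left(\left(f{\left(-5,2 \right)} + 1\right) \left(-1\right) + \frac{3 + 20}{-13}\right) = 46 \left(\left(\sqrt{2} \sqrt{2} + 1\right) \left(-1\right) + \frac{3 + 20}{-13}\right) = 46 \left(\left(2 + 1\right) \left(-1\right) + 23 \left(- \frac{1}{13}\right)\right) = 46 \left(3 \left(-1\right) - \frac{23}{13}\right) = 46 \left(-3 - \frac{23}{13}\right) = 46 \left(- \frac{62}{13}\right) = - \frac{2852}{13}$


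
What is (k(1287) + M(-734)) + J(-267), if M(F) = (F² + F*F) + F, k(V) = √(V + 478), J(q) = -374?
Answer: 1076404 + √1765 ≈ 1.0764e+6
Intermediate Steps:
k(V) = √(478 + V)
M(F) = F + 2*F² (M(F) = (F² + F²) + F = 2*F² + F = F + 2*F²)
(k(1287) + M(-734)) + J(-267) = (√(478 + 1287) - 734*(1 + 2*(-734))) - 374 = (√1765 - 734*(1 - 1468)) - 374 = (√1765 - 734*(-1467)) - 374 = (√1765 + 1076778) - 374 = (1076778 + √1765) - 374 = 1076404 + √1765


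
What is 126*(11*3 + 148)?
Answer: 22806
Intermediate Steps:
126*(11*3 + 148) = 126*(33 + 148) = 126*181 = 22806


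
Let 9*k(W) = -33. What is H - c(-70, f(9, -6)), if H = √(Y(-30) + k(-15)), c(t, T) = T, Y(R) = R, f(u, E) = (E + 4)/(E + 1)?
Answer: -⅖ + I*√303/3 ≈ -0.4 + 5.8023*I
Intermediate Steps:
f(u, E) = (4 + E)/(1 + E)
k(W) = -11/3 (k(W) = (⅑)*(-33) = -11/3)
H = I*√303/3 (H = √(-30 - 11/3) = √(-101/3) = I*√303/3 ≈ 5.8023*I)
H - c(-70, f(9, -6)) = I*√303/3 - (4 - 6)/(1 - 6) = I*√303/3 - (-2)/(-5) = I*√303/3 - (-1)*(-2)/5 = I*√303/3 - 1*⅖ = I*√303/3 - ⅖ = -⅖ + I*√303/3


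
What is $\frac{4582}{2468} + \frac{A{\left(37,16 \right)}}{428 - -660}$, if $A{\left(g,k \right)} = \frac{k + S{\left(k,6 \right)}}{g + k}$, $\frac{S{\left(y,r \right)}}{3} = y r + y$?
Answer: $\frac{1035489}{555917} \approx 1.8627$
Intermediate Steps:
$S{\left(y,r \right)} = 3 y + 3 r y$ ($S{\left(y,r \right)} = 3 \left(y r + y\right) = 3 \left(r y + y\right) = 3 \left(y + r y\right) = 3 y + 3 r y$)
$A{\left(g,k \right)} = \frac{22 k}{g + k}$ ($A{\left(g,k \right)} = \frac{k + 3 k \left(1 + 6\right)}{g + k} = \frac{k + 3 k 7}{g + k} = \frac{k + 21 k}{g + k} = \frac{22 k}{g + k}$)
$\frac{4582}{2468} + \frac{A{\left(37,16 \right)}}{428 - -660} = \frac{4582}{2468} + \frac{22 \cdot 16 \frac{1}{37 + 16}}{428 - -660} = 4582 \cdot \frac{1}{2468} + \frac{22 \cdot 16 \cdot \frac{1}{53}}{428 + 660} = \frac{2291}{1234} + \frac{22 \cdot 16 \cdot \frac{1}{53}}{1088} = \frac{2291}{1234} + \frac{352}{53} \cdot \frac{1}{1088} = \frac{2291}{1234} + \frac{11}{1802} = \frac{1035489}{555917}$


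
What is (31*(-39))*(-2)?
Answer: 2418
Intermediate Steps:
(31*(-39))*(-2) = -1209*(-2) = 2418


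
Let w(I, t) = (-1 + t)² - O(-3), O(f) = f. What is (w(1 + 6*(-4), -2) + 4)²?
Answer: 256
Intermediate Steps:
w(I, t) = 3 + (-1 + t)² (w(I, t) = (-1 + t)² - 1*(-3) = (-1 + t)² + 3 = 3 + (-1 + t)²)
(w(1 + 6*(-4), -2) + 4)² = ((3 + (-1 - 2)²) + 4)² = ((3 + (-3)²) + 4)² = ((3 + 9) + 4)² = (12 + 4)² = 16² = 256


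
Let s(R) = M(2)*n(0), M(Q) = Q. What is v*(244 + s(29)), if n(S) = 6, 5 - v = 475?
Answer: -120320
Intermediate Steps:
v = -470 (v = 5 - 1*475 = 5 - 475 = -470)
s(R) = 12 (s(R) = 2*6 = 12)
v*(244 + s(29)) = -470*(244 + 12) = -470*256 = -120320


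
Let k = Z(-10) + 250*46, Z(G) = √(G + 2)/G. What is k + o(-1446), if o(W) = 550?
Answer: 12050 - I*√2/5 ≈ 12050.0 - 0.28284*I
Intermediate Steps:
Z(G) = √(2 + G)/G
k = 11500 - I*√2/5 (k = √(2 - 10)/(-10) + 250*46 = -I*√2/5 + 11500 = 11500 - I*√2/5 ≈ 11500.0 - 0.28284*I)
k + o(-1446) = (11500 - I*√2/5) + 550 = 12050 - I*√2/5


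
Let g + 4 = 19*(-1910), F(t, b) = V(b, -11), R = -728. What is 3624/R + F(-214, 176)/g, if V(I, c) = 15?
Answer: -5480849/1100918 ≈ -4.9784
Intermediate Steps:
F(t, b) = 15
g = -36294 (g = -4 + 19*(-1910) = -4 - 36290 = -36294)
3624/R + F(-214, 176)/g = 3624/(-728) + 15/(-36294) = 3624*(-1/728) + 15*(-1/36294) = -453/91 - 5/12098 = -5480849/1100918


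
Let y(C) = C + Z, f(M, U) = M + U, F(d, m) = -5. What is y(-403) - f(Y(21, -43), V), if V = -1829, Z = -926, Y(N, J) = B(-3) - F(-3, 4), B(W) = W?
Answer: 498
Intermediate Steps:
Y(N, J) = 2 (Y(N, J) = -3 - 1*(-5) = -3 + 5 = 2)
y(C) = -926 + C (y(C) = C - 926 = -926 + C)
y(-403) - f(Y(21, -43), V) = (-926 - 403) - (2 - 1829) = -1329 - 1*(-1827) = -1329 + 1827 = 498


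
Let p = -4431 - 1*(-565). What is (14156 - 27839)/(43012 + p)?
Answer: -13683/39146 ≈ -0.34954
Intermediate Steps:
p = -3866 (p = -4431 + 565 = -3866)
(14156 - 27839)/(43012 + p) = (14156 - 27839)/(43012 - 3866) = -13683/39146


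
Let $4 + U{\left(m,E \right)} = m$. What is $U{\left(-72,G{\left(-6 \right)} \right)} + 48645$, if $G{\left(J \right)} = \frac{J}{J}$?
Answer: $48569$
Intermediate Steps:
$G{\left(J \right)} = 1$
$U{\left(m,E \right)} = -4 + m$
$U{\left(-72,G{\left(-6 \right)} \right)} + 48645 = \left(-4 - 72\right) + 48645 = -76 + 48645 = 48569$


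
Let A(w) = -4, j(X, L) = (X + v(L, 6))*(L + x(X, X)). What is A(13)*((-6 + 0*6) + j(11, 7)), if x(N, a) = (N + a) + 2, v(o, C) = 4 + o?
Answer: -2704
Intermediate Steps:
x(N, a) = 2 + N + a
j(X, L) = (2 + L + 2*X)*(4 + L + X) (j(X, L) = (X + (4 + L))*(L + (2 + X + X)) = (4 + L + X)*(L + (2 + 2*X)) = (4 + L + X)*(2 + L + 2*X) = (2 + L + 2*X)*(4 + L + X))
A(13)*((-6 + 0*6) + j(11, 7)) = -4*((-6 + 0*6) + (8 + 7**2 + 2*11**2 + 6*7 + 10*11 + 3*7*11)) = -4*((-6 + 0) + (8 + 49 + 2*121 + 42 + 110 + 231)) = -4*(-6 + (8 + 49 + 242 + 42 + 110 + 231)) = -4*(-6 + 682) = -4*676 = -2704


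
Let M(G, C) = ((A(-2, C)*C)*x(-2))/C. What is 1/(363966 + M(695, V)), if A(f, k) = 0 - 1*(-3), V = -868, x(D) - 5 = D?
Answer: 1/363975 ≈ 2.7474e-6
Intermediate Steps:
x(D) = 5 + D
A(f, k) = 3 (A(f, k) = 0 + 3 = 3)
M(G, C) = 9 (M(G, C) = ((3*C)*(5 - 2))/C = ((3*C)*3)/C = (9*C)/C = 9)
1/(363966 + M(695, V)) = 1/(363966 + 9) = 1/363975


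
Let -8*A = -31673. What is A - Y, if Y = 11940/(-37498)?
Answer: 593884837/149992 ≈ 3959.4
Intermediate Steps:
A = 31673/8 (A = -⅛*(-31673) = 31673/8 ≈ 3959.1)
Y = -5970/18749 (Y = 11940*(-1/37498) = -5970/18749 ≈ -0.31842)
A - Y = 31673/8 - 1*(-5970/18749) = 31673/8 + 5970/18749 = 593884837/149992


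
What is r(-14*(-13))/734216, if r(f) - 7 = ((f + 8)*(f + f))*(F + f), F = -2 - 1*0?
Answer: 1778401/104888 ≈ 16.955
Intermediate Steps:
F = -2 (F = -2 + 0 = -2)
r(f) = 7 + 2*f*(-2 + f)*(8 + f) (r(f) = 7 + ((f + 8)*(f + f))*(-2 + f) = 7 + ((8 + f)*(2*f))*(-2 + f) = 7 + (2*f*(8 + f))*(-2 + f) = 7 + 2*f*(-2 + f)*(8 + f))
r(-14*(-13))/734216 = (7 - (-448)*(-13) + 2*(-14*(-13))³ + 12*(-14*(-13))²)/734216 = (7 - 32*182 + 2*182³ + 12*182²)*(1/734216) = (7 - 5824 + 2*6028568 + 12*33124)*(1/734216) = (7 - 5824 + 12057136 + 397488)*(1/734216) = 12448807*(1/734216) = 1778401/104888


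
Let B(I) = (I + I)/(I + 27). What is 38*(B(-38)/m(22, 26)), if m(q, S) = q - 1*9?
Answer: 2888/143 ≈ 20.196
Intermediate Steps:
m(q, S) = -9 + q (m(q, S) = q - 9 = -9 + q)
B(I) = 2*I/(27 + I) (B(I) = (2*I)/(27 + I) = 2*I/(27 + I))
38*(B(-38)/m(22, 26)) = 38*((2*(-38)/(27 - 38))/(-9 + 22)) = 38*((2*(-38)/(-11))/13) = 38*((2*(-38)*(-1/11))*(1/13)) = 38*((76/11)*(1/13)) = 38*(76/143) = 2888/143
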